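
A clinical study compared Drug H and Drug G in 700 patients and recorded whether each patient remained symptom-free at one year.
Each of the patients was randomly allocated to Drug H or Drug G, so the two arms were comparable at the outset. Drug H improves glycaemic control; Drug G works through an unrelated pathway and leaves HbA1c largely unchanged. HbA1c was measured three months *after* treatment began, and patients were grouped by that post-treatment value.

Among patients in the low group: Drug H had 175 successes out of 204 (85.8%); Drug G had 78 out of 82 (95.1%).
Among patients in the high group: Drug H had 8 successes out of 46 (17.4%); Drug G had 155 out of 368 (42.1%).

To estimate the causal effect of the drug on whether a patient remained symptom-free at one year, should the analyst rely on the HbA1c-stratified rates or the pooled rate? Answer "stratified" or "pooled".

pooled

HbA1c is recorded after the drug and is itself shifted by it — it sits on the causal path from drug to outcome. Conditioning on a mediator would strip out part of the effect we want; the pooled comparison gives the total causal effect.
Pooled: Drug H 73.2% vs Drug G 51.8%; Drug H is higher overall.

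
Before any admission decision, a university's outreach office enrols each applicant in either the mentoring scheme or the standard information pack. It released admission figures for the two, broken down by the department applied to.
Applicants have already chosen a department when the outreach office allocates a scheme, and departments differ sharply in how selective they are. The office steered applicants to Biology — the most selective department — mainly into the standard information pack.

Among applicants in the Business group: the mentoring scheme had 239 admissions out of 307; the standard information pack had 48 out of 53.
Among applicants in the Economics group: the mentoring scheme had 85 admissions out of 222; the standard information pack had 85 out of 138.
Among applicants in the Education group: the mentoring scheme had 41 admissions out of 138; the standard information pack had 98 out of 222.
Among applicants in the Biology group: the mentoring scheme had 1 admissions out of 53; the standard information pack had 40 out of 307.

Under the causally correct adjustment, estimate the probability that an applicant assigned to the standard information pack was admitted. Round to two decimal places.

0.52

Department is set before the outreach scheme has any effect — it is not caused by the outreach scheme — and it independently drives the outcome. That makes it a confounder, so the causal comparison is within department levels.
Standardising the standard information pack to the population department mix: 0.250·48/53 + 0.250·85/138 + 0.250·98/222 + 0.250·40/307 = 0.523.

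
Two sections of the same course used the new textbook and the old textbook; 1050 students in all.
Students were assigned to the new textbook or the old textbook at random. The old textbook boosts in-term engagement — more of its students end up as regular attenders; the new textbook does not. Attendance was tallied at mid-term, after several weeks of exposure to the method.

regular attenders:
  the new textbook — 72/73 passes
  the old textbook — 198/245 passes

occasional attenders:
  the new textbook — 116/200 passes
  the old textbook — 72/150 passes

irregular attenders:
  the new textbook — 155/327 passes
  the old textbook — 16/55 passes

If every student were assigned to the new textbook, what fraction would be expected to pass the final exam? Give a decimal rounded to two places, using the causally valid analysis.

Mid-term attendance is recorded after the teaching method and is itself shifted by it — it sits on the causal path from teaching method to outcome. Conditioning on a mediator would strip out part of the effect we want; the pooled comparison gives the total causal effect.
So P(outcome | do(the new textbook)) is just the pooled rate for the new textbook: 343/600 = 0.572.

0.57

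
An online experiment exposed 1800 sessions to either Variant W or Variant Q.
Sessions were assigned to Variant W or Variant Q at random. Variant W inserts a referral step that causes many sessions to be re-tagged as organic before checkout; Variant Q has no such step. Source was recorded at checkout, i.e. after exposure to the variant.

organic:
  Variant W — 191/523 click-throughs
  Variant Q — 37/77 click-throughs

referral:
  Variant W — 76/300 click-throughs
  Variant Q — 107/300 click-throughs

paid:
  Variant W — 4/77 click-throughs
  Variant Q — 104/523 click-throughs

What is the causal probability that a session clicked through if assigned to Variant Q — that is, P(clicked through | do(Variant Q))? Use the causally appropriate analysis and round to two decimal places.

The traffic source-specific comparison favours Variant Q throughout, but the pooled figures favour Variant W. The question is whether to condition on traffic source.
Traffic source is downstream of the variant. One should not condition on a consequence of treatment, so the overall rates are the right comparison.
So P(outcome | do(Variant Q)) is just the pooled rate for Variant Q: 248/900 = 0.276.

0.28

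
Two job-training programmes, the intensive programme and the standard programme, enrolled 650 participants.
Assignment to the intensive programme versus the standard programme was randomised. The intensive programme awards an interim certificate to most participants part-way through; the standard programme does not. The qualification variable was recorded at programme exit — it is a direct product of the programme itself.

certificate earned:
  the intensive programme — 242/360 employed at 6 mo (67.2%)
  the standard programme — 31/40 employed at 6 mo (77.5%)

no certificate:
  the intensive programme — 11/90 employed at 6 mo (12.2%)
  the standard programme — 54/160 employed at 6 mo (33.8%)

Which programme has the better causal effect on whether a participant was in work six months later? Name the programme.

the intensive programme

The stratified and pooled comparisons disagree (the standard programme wins within each qualification attained during the programme; the intensive programme wins overall), so the answer turns on the causal role of qualification attained during the programme.
Because the programme influences qualification attained during the programme, qualification attained during the programme is a post-treatment mediator, not a confounder. Stratifying on it would bias the estimate; the causal effect is the crude pooled difference.
Pooled: the intensive programme 56.2% vs the standard programme 42.5%; the intensive programme is higher overall.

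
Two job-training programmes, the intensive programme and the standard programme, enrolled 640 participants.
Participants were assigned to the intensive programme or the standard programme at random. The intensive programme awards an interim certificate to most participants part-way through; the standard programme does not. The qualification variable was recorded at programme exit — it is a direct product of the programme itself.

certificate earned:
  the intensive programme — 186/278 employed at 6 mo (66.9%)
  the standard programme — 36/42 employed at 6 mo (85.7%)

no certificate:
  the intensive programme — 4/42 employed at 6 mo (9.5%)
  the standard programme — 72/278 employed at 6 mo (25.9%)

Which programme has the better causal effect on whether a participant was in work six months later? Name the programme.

the intensive programme

Stratifying would compare programmes among participants the programmes themselves sorted into qualification attained during the programme groups — a form of selection on an intermediate. The unconditioned pooled rates give the total causal effect.
Pooled: the intensive programme 59.4% vs the standard programme 33.8%; the intensive programme is higher overall.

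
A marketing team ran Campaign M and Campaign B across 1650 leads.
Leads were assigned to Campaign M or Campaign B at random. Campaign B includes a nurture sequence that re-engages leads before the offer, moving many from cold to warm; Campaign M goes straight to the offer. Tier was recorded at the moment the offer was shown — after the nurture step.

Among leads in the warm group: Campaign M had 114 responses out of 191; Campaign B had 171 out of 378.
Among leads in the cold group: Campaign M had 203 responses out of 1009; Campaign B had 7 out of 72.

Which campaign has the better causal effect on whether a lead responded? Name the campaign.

Campaign B

Engagement tier lies on the pathway campaign → engagement tier → outcome, so adjusting for it blocks the indirect effect. For the total causal effect of campaign, use the unadjusted pooled rates.
Pooled: Campaign M 26.4% vs Campaign B 39.6%; Campaign B is higher overall.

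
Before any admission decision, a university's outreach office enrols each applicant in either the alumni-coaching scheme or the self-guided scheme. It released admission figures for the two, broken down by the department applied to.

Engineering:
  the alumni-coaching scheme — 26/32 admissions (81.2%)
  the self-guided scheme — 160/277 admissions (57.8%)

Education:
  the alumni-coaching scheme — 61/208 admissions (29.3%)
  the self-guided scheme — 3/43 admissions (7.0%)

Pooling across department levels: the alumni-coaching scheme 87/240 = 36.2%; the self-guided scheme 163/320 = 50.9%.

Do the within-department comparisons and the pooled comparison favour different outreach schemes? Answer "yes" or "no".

Within each department level (Engineering 81.2% vs 57.8%; Education 29.3% vs 7.0%), the alumni-coaching scheme has the higher rate every time. Pooled: 36.2% vs 50.9% — the self-guided scheme has the higher rate overall. The two comparisons disagree.

yes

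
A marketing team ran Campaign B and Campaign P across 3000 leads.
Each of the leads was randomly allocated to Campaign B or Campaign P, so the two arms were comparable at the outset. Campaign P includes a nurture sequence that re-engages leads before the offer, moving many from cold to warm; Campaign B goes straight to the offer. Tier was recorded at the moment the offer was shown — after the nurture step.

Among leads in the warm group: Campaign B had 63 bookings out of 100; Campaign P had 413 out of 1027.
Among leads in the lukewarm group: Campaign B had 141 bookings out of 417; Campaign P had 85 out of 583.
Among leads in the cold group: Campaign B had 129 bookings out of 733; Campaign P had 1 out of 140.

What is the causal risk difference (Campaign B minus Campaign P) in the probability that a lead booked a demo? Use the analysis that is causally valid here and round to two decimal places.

-0.02

The distribution of engagement tier is itself part of what the campaign does — it is an intermediate outcome. Holding it fixed would remove that part of the effect; the total effect is the pooled difference.
The causal difference is the pooled difference: 0.266 − 0.285 = -0.019.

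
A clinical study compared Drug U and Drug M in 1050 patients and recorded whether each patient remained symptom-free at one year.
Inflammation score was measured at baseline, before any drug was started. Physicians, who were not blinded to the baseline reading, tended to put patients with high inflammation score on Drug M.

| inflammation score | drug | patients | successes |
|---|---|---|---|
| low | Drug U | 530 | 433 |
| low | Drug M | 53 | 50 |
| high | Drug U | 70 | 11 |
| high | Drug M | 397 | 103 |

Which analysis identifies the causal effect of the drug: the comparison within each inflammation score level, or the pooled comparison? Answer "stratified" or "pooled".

stratified

The inflammation score-specific comparison favours Drug M throughout, but the pooled figures favour Drug U. The question is whether to condition on inflammation score.
Here inflammation score is a common cause — it drives both which drug a case falls under and the outcome. The crude comparison mixes populations; the stratum-specific rates are the causally relevant ones.
Within each level — low: 81.7% vs 94.3%; high: 15.7% vs 25.9% — Drug M is higher every time.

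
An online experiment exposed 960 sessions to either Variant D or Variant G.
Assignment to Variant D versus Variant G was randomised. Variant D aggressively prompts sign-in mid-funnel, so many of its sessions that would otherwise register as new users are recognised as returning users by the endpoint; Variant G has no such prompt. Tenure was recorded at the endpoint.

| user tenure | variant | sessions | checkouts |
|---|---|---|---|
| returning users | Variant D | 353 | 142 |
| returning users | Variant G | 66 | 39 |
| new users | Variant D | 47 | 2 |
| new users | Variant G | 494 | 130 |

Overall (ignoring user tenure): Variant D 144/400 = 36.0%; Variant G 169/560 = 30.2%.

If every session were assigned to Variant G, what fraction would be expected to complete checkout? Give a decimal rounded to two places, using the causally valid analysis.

Stratifying would compare variants among sessions the variants themselves sorted into user tenure groups — a form of selection on an intermediate. The unconditioned pooled rates give the total causal effect.
So P(outcome | do(Variant G)) is just the pooled rate for Variant G: 169/560 = 0.302.

0.30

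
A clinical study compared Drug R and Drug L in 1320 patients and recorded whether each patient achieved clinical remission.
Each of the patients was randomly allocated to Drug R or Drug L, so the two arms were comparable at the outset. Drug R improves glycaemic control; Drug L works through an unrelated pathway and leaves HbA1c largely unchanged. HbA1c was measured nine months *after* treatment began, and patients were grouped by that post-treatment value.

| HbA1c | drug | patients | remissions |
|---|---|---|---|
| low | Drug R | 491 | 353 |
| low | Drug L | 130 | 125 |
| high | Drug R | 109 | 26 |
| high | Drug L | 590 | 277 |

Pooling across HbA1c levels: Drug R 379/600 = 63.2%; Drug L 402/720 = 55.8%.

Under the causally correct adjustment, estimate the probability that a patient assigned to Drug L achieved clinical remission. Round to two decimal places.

HbA1c is recorded after the drug and is itself shifted by it — it sits on the causal path from drug to outcome. Conditioning on a mediator would strip out part of the effect we want; the pooled comparison gives the total causal effect.
So P(outcome | do(Drug L)) is just the pooled rate for Drug L: 402/720 = 0.558.

0.56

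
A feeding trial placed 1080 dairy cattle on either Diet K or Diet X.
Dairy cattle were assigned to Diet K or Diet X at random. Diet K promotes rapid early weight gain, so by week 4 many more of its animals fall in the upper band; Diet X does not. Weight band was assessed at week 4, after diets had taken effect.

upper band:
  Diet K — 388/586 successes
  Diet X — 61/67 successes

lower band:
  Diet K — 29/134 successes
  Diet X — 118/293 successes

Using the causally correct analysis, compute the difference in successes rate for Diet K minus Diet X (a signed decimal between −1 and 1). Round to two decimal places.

Week-4 weight band is recorded after the diet and is itself shifted by it — it sits on the causal path from diet to outcome. Conditioning on a mediator would strip out part of the effect we want; the pooled comparison gives the total causal effect.
The causal difference is the pooled difference: 0.579 − 0.497 = +0.082.

+0.08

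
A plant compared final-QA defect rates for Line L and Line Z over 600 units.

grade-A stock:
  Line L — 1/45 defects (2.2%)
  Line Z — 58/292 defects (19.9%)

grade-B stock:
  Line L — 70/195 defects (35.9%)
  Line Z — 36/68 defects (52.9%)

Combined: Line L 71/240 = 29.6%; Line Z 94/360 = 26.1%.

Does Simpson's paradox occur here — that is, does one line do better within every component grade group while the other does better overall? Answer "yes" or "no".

Within each component grade level (grade-A stock 2.2% vs 19.9%; grade-B stock 35.9% vs 52.9%), Line L has the lower rate every time. Pooled: 29.6% vs 26.1% — Line Z has the lower rate overall. The two comparisons disagree.

yes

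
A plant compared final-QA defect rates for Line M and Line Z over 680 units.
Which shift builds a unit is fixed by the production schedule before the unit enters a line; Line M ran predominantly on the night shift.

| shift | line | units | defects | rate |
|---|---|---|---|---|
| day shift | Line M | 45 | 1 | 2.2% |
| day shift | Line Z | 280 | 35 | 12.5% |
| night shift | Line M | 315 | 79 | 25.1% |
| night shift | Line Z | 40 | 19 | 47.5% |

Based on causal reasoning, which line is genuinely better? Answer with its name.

Line M

Shift differs across lines for reasons unrelated to any effect of the line itself, and it separately predicts the outcome — a classic confounder. We must compare within shift levels.
Within each level — day shift: 2.2% vs 12.5%; night shift: 25.1% vs 47.5% — Line M is lower every time.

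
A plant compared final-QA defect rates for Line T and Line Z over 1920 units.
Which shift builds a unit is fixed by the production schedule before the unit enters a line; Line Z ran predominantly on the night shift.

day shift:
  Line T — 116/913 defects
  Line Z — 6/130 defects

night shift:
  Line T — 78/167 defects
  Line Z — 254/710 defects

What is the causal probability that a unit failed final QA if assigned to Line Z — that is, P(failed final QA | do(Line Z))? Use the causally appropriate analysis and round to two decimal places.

0.19

The shift-specific comparison favours Line Z throughout, but the pooled figures favour Line T. The question is whether to condition on shift.
Shift differs across lines for reasons unrelated to any effect of the line itself, and it separately predicts the outcome — a classic confounder. We must compare within shift levels.
Standardising Line Z to the population shift mix: 0.543·6/130 + 0.457·254/710 = 0.188.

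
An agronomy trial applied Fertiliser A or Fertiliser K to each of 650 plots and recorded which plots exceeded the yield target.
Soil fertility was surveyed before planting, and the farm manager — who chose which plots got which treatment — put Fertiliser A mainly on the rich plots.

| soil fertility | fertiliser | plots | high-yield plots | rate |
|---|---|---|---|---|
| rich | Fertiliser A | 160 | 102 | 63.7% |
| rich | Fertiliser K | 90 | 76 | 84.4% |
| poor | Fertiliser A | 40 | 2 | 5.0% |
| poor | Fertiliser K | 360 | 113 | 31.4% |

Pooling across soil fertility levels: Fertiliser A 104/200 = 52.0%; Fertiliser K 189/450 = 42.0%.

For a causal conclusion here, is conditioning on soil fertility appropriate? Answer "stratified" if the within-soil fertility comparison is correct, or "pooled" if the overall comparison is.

stratified

Nothing the fertiliser does changes soil fertility; the imbalance is an allocation artefact. With soil fertility also predicting the outcome, the pooled figure is confounded, and the within-stratum comparison is the causal one.
Within each level — rich: 63.7% vs 84.4%; poor: 5.0% vs 31.4% — Fertiliser K is higher every time.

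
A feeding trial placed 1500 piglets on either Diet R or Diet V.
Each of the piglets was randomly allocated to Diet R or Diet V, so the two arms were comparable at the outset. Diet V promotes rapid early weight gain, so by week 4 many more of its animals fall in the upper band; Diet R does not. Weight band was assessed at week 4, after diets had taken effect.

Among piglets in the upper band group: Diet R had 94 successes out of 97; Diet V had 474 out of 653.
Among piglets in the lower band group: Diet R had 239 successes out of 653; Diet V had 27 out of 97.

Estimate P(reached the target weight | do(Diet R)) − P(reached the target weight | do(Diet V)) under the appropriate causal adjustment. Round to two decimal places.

-0.22

Stratifying would compare diets among piglets the diets themselves sorted into week-4 weight band groups — a form of selection on an intermediate. The unconditioned pooled rates give the total causal effect.
The causal difference is the pooled difference: 0.444 − 0.668 = -0.224.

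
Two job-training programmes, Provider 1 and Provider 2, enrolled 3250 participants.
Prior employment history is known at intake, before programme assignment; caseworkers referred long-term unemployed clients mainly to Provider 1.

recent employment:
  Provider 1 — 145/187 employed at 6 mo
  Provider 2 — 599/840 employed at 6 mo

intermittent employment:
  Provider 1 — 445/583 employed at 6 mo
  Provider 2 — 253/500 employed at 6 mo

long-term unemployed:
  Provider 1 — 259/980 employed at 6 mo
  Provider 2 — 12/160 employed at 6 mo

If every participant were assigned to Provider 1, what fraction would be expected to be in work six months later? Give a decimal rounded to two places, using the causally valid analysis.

The imbalance in prior employment history arose from how participants were allocated, not from anything the programme did; and prior employment history independently affects the outcome. The pooled gap is confounded — condition on prior employment history.
Standardising Provider 1 to the population prior employment history mix: 0.316·145/187 + 0.333·445/583 + 0.351·259/980 = 0.592.

0.59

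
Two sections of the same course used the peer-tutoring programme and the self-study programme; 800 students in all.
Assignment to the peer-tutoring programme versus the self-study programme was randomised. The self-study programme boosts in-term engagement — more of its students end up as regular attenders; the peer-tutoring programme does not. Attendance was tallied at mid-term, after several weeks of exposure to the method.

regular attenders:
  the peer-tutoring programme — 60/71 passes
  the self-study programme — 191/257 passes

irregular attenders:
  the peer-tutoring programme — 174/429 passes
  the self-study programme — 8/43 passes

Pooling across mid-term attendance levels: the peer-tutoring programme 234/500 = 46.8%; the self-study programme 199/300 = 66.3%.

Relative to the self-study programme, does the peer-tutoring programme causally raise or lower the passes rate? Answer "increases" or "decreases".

decreases

Mid-term attendance is downstream of the teaching method. One should not condition on a consequence of treatment, so the overall rates are the right comparison.
Pooled: the peer-tutoring programme 46.8% vs the self-study programme 66.3%; the self-study programme is higher overall.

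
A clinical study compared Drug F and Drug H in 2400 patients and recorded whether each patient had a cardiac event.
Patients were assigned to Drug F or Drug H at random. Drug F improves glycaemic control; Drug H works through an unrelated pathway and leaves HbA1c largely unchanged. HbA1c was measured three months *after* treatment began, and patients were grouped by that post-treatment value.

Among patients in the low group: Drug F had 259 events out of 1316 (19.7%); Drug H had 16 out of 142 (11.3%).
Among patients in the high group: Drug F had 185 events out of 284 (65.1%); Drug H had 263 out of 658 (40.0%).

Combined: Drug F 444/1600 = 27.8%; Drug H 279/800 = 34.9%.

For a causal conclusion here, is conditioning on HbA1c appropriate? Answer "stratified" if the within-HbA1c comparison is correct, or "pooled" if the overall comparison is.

pooled

Drug H is lower inside every HbA1c stratum but Drug F is lower in aggregate. Whether to stratify depends on how HbA1c relates to the drug.
HbA1c is downstream of the drug. One should not condition on a consequence of treatment, so the overall rates are the right comparison.
Pooled: Drug F 27.8% vs Drug H 34.9%; Drug F is lower overall.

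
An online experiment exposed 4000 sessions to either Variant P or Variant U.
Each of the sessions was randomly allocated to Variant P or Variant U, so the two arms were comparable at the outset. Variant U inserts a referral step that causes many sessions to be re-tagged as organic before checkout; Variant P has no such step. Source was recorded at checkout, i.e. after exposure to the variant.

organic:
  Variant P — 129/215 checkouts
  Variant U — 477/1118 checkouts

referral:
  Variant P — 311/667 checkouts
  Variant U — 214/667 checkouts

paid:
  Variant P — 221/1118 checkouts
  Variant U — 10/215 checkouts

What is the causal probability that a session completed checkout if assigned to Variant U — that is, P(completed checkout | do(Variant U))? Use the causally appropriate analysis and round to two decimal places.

Traffic source lies on the pathway variant → traffic source → outcome, so adjusting for it blocks the indirect effect. For the total causal effect of variant, use the unadjusted pooled rates.
So P(outcome | do(Variant U)) is just the pooled rate for Variant U: 701/2000 = 0.350.

0.35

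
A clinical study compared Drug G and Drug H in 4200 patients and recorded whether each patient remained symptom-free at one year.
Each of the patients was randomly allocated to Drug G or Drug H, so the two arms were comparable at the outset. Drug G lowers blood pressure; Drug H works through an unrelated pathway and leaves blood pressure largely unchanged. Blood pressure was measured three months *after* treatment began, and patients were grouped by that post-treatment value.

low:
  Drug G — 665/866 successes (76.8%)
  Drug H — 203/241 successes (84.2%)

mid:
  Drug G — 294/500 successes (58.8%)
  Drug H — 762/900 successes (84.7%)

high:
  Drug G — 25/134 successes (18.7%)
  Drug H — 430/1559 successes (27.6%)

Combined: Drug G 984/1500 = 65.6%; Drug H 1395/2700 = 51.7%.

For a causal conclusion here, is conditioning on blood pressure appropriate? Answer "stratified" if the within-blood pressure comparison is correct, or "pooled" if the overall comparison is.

The stratified and pooled comparisons disagree (Drug H wins within each blood pressure; Drug G wins overall), so the answer turns on the causal role of blood pressure.
Blood pressure is downstream of the drug. One should not condition on a consequence of treatment, so the overall rates are the right comparison.
Pooled: Drug G 65.6% vs Drug H 51.7%; Drug G is higher overall.

pooled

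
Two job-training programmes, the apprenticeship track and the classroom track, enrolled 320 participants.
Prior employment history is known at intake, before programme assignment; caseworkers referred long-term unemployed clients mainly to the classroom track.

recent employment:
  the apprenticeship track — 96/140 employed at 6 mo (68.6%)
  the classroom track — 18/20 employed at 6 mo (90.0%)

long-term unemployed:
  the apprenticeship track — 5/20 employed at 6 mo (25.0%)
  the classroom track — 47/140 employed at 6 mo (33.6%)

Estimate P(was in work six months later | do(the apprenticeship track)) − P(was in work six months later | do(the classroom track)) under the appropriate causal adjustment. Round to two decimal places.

-0.15

The imbalance in prior employment history arose from how participants were allocated, not from anything the programme did; and prior employment history independently affects the outcome. The pooled gap is confounded — condition on prior employment history.
Adjusting over the population distribution of prior employment history: 0.500·(0.686−0.900) + 0.500·(0.250−0.336) = -0.150.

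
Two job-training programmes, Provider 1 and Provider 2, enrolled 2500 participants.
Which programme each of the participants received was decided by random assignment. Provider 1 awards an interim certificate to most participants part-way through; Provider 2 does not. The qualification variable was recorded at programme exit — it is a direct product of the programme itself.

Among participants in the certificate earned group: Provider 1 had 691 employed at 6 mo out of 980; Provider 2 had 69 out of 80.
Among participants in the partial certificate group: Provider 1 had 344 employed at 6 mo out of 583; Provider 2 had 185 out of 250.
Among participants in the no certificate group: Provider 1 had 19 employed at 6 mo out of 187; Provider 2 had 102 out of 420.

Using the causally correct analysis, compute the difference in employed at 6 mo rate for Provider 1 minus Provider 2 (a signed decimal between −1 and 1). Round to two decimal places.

The qualification attained during the programme-specific comparison favours Provider 2 throughout, but the pooled figures favour Provider 1. The question is whether to condition on qualification attained during the programme.
Qualification attained during the programme lies on the pathway programme → qualification attained during the programme → outcome, so adjusting for it blocks the indirect effect. For the total causal effect of programme, use the unadjusted pooled rates.
The causal difference is the pooled difference: 0.602 − 0.475 = +0.128.

+0.13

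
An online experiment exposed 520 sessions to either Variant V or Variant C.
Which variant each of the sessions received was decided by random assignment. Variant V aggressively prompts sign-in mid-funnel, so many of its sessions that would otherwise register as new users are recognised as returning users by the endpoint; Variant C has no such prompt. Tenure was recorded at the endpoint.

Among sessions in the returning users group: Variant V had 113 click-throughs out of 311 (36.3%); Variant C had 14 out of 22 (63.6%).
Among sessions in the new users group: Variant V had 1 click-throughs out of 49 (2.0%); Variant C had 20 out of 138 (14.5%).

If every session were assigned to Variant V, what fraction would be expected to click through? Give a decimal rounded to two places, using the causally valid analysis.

0.32

The stratified and pooled comparisons disagree (Variant C wins within each user tenure; Variant V wins overall), so the answer turns on the causal role of user tenure.
User tenure is recorded after the variant and is itself shifted by it — it sits on the causal path from variant to outcome. Conditioning on a mediator would strip out part of the effect we want; the pooled comparison gives the total causal effect.
So P(outcome | do(Variant V)) is just the pooled rate for Variant V: 114/360 = 0.317.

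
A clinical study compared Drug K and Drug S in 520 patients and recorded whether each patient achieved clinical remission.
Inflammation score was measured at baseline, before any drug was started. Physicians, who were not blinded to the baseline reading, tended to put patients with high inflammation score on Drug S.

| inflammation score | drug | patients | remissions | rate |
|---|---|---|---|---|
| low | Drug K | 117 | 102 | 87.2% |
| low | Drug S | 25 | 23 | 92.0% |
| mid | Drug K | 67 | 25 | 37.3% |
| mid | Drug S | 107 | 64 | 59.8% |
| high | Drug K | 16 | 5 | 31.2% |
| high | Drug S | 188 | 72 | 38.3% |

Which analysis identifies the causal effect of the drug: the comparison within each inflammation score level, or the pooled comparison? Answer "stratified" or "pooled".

The stratified and pooled comparisons disagree (Drug S wins within each inflammation score; Drug K wins overall), so the answer turns on the causal role of inflammation score.
The imbalance in inflammation score arose from how patients were allocated, not from anything the drug did; and inflammation score independently affects the outcome. The pooled gap is confounded — condition on inflammation score.
Within each level — low: 87.2% vs 92.0%; mid: 37.3% vs 59.8%; high: 31.2% vs 38.3% — Drug S is higher every time.

stratified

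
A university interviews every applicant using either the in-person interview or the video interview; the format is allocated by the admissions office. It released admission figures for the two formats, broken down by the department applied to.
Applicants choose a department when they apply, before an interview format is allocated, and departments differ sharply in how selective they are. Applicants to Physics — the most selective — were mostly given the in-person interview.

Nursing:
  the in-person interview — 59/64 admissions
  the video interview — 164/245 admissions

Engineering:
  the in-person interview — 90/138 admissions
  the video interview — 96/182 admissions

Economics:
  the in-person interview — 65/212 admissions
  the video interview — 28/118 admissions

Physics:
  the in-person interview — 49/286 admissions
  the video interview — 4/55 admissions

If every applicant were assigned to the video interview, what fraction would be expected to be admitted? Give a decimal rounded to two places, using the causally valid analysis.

The imbalance in department arose from how applicants were allocated, not from anything the interview format did; and department independently affects the outcome. The pooled gap is confounded — condition on department.
Standardising the video interview to the population department mix: 0.238·164/245 + 0.246·96/182 + 0.254·28/118 + 0.262·4/55 = 0.368.

0.37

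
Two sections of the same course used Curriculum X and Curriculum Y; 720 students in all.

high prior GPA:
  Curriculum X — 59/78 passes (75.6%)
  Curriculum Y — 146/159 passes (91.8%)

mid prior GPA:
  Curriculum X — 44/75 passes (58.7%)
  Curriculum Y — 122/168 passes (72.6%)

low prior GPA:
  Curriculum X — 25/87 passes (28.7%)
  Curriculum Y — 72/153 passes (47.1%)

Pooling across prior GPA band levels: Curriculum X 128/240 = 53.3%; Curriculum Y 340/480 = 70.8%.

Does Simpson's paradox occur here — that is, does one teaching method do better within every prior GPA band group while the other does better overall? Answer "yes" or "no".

Within each prior GPA band level (high prior GPA 75.6% vs 91.8%; mid prior GPA 58.7% vs 72.6%; low prior GPA 28.7% vs 47.1%), Curriculum Y has the higher rate every time. Pooled: 53.3% vs 70.8% — Curriculum Y has the higher rate overall. They agree.

no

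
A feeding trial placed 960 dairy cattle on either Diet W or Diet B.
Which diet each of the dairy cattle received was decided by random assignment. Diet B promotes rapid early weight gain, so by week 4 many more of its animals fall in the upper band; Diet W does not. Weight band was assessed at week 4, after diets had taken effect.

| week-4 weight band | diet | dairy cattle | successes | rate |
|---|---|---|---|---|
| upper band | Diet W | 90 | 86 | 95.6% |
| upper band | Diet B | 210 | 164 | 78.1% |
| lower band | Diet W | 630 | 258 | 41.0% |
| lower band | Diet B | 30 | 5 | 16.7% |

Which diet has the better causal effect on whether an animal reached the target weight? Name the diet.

Diet B

Week-4 weight band is downstream of the diet. One should not condition on a consequence of treatment, so the overall rates are the right comparison.
Pooled: Diet W 47.8% vs Diet B 70.4%; Diet B is higher overall.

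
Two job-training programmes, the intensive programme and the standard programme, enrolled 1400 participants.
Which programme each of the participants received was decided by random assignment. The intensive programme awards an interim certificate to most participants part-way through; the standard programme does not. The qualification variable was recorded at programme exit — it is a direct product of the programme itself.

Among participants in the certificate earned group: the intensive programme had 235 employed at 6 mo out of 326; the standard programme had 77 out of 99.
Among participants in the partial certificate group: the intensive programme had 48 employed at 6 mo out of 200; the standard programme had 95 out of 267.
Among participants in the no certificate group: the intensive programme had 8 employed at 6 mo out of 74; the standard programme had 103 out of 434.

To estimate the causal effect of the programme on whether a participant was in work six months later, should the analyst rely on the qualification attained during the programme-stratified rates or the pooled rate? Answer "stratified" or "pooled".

The distribution of qualification attained during the programme is itself part of what the programme does — it is an intermediate outcome. Holding it fixed would remove that part of the effect; the total effect is the pooled difference.
Pooled: the intensive programme 48.5% vs the standard programme 34.4%; the intensive programme is higher overall.

pooled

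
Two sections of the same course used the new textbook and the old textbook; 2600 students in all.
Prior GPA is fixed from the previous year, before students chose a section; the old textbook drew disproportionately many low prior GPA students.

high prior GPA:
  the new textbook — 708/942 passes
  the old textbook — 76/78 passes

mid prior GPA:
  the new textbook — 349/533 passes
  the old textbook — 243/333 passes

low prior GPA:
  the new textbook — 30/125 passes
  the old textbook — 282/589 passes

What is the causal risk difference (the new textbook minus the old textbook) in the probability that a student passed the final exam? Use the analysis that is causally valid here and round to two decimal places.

-0.18

Nothing the teaching method does changes prior GPA band; the imbalance is an allocation artefact. With prior GPA band also predicting the outcome, the pooled figure is confounded, and the within-stratum comparison is the causal one.
Adjusting over the population distribution of prior GPA band: 0.392·(0.752−0.974) + 0.333·(0.655−0.730) + 0.275·(0.240−0.479) = -0.178.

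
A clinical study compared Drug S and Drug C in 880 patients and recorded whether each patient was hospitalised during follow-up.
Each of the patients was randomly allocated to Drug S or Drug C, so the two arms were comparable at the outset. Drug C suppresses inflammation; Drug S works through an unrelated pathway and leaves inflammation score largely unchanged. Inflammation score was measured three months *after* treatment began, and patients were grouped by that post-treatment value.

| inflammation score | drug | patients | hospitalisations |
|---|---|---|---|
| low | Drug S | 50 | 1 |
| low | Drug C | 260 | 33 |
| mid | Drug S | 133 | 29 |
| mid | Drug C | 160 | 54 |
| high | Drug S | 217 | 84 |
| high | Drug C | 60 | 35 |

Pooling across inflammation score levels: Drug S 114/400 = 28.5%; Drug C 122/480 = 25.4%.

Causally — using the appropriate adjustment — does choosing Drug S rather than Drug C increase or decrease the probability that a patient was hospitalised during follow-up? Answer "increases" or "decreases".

Inflammation score here is a post-treatment variable shaped by the drug; conditioning on it would introduce bias rather than remove it. The overall comparison is the causal one.
Pooled: Drug S 28.5% vs Drug C 25.4%; Drug C is lower overall.

increases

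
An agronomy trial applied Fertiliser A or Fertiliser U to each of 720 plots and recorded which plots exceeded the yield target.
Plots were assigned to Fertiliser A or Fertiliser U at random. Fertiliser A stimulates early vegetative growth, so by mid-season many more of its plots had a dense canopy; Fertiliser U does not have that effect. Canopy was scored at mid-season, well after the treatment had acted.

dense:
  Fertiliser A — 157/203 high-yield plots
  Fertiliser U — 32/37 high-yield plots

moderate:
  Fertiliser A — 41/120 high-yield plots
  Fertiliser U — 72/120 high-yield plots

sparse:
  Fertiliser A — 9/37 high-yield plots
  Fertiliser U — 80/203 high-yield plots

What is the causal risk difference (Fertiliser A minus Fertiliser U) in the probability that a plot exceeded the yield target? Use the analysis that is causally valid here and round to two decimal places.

+0.06

Because the fertiliser influences mid-season canopy, mid-season canopy is a post-treatment mediator, not a confounder. Stratifying on it would bias the estimate; the causal effect is the crude pooled difference.
The causal difference is the pooled difference: 0.575 − 0.511 = +0.064.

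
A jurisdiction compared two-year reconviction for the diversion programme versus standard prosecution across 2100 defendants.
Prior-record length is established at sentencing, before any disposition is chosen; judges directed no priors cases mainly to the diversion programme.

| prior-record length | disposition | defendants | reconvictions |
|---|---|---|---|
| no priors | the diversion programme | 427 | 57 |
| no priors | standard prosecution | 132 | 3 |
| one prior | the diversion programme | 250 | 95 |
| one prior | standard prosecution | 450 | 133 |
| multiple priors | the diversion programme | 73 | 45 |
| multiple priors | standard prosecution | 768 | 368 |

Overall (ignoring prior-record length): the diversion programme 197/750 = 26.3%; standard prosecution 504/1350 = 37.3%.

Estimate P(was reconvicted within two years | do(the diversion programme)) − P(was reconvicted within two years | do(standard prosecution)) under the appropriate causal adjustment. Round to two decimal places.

Prior-record length satisfies the back-door criterion: it is not a descendant of the disposition, and it blocks the spurious path from disposition to outcome. Adjusting for it (i.e., using the within-prior-record length rates) gives the causal effect.
Adjusting over the population distribution of prior-record length: 0.266·(0.133−0.023) + 0.333·(0.380−0.296) + 0.400·(0.616−0.479) = +0.113.

+0.11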